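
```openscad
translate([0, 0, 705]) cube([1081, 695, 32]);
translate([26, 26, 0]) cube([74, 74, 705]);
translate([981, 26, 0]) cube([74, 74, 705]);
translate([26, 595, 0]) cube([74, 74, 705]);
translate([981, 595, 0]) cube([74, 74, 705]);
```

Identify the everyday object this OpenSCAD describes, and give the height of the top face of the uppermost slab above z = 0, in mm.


A table. The table height is 737 mm.

A 1081×695×32 slab sits at z = 705 on four 74 mm square posts — a table. The top surface is at 705 + 32 = 737 mm.


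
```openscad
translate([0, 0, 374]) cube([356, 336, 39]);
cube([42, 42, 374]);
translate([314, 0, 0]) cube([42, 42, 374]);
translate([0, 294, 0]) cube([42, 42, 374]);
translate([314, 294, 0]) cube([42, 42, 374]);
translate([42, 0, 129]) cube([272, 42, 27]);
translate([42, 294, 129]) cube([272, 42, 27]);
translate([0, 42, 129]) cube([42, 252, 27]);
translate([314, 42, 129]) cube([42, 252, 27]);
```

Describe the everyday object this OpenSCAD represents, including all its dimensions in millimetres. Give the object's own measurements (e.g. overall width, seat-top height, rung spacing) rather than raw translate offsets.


A simple wooden stool: a rectangular seat 356 mm (x) by 336 mm (y), 39 mm thick, top face at z = 413 mm, on four square legs, each 42×42 mm in cross-section. The legs rest on z = 0, each flush with a corner of the seat. Four stretchers, 42 mm wide and 27 mm tall, connect adjacent legs with their undersides at z = 129 mm, each running between the inner faces of the legs it joins and aligned with the legs' outer faces on the other axis.


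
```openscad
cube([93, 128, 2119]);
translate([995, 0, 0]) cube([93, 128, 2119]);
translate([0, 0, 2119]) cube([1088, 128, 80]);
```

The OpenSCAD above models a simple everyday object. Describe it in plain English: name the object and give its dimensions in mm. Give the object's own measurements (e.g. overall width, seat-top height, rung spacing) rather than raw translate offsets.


A door frame. The clear opening is 902 mm wide and 2119 mm high. Two 93 mm wide jambs, 128 mm deep, stand either side of the opening from the floor to the top of the opening. A 80 mm thick head sits across the top of both jambs, spanning the full outside width of the frame.


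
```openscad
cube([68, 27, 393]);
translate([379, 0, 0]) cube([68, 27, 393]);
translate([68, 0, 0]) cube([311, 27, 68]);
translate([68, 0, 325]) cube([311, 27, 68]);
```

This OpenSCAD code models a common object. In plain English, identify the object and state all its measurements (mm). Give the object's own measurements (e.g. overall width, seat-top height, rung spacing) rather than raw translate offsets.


A rectangular picture frame lying in the x–z plane (depth along y). The opening is 311 mm wide (x) by 257 mm tall (z), surrounded by a border 68 mm wide on all four sides. The frame is 27 mm deep and is made of two full-height vertical stiles with two horizontal rails fitted between them.


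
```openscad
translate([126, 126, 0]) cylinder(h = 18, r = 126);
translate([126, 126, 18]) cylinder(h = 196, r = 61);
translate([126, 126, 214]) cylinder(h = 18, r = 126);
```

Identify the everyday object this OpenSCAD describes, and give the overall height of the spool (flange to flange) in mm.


A spool. The overall height is 232 mm.

Three coaxial cylinders, large–small–large — a spool. Two 18 mm flanges and a 196 mm core give 18 + 196 + 18 = 232 mm.


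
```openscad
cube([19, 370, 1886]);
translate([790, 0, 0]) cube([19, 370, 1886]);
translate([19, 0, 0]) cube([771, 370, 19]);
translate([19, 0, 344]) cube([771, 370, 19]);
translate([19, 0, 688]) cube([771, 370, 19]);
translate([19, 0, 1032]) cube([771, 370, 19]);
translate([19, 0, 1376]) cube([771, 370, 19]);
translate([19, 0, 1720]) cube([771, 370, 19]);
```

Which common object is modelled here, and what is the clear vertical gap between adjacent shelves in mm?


A bookshelf. The clear shelf gap is 325 mm.

Two tall side panels with 6 horizontal boards between them — a bookshelf. The first two shelf undersides are at z = 0 and z = 344; with shelf thickness 19, the clear gap is 344 − 0 − 19 = 325 mm.


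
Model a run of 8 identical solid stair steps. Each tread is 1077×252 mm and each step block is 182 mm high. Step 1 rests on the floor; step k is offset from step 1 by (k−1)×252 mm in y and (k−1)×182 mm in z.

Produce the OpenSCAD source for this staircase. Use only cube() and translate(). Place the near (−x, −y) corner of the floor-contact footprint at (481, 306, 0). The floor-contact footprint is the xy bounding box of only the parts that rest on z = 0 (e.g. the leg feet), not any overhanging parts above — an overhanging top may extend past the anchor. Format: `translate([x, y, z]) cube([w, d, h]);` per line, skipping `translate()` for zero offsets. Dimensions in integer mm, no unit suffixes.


translate([481, 306, 0]) cube([1077, 252, 182]);
translate([481, 558, 182]) cube([1077, 252, 182]);
translate([481, 810, 364]) cube([1077, 252, 182]);
translate([481, 1062, 546]) cube([1077, 252, 182]);
translate([481, 1314, 728]) cube([1077, 252, 182]);
translate([481, 1566, 910]) cube([1077, 252, 182]);
translate([481, 1818, 1092]) cube([1077, 252, 182]);
translate([481, 2070, 1274]) cube([1077, 252, 182]);


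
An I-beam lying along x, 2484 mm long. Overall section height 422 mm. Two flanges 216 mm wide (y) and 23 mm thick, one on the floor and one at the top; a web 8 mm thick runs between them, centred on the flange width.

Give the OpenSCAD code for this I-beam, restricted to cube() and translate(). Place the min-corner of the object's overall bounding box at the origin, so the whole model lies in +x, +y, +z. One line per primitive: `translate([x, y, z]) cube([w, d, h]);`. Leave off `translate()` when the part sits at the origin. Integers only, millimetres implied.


cube([2484, 216, 23]);
translate([0, 104, 23]) cube([2484, 8, 376]);
translate([0, 0, 399]) cube([2484, 216, 23]);


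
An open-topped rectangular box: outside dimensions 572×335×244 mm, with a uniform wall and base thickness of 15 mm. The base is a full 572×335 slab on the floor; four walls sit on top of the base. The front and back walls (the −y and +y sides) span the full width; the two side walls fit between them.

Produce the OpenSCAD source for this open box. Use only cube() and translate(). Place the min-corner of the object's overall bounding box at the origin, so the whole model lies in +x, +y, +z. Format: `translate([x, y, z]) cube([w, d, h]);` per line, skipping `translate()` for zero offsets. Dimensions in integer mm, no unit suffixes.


cube([572, 335, 15]);
translate([0, 0, 15]) cube([572, 15, 229]);
translate([0, 320, 15]) cube([572, 15, 229]);
translate([0, 15, 15]) cube([15, 305, 229]);
translate([557, 15, 15]) cube([15, 305, 229]);


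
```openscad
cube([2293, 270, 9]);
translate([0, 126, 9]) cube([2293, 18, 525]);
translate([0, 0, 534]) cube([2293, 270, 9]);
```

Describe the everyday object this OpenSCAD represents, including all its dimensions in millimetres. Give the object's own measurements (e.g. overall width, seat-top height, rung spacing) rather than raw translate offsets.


An I-beam lying along x, 2293 mm long. Overall section height 543 mm. Two flanges 270 mm wide (y) and 9 mm thick, one on the floor and one at the top; a web 18 mm thick runs between them, centred on the flange width.


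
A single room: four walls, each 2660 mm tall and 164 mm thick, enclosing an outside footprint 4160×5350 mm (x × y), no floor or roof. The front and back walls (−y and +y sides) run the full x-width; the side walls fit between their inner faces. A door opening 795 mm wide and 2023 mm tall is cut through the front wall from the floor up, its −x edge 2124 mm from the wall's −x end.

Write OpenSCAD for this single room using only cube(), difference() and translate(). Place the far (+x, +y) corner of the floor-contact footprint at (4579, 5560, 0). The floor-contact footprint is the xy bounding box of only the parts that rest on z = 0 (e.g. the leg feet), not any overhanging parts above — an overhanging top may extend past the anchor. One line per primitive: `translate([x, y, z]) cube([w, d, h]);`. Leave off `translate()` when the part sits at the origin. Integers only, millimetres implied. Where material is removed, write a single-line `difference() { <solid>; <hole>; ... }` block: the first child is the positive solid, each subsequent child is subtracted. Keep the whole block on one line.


difference() { translate([419, 210, 0]) cube([4160, 164, 2660]); translate([2543, 210, 0]) cube([795, 164, 2023]); }
translate([419, 5396, 0]) cube([4160, 164, 2660]);
translate([419, 374, 0]) cube([164, 5022, 2660]);
translate([4415, 374, 0]) cube([164, 5022, 2660]);


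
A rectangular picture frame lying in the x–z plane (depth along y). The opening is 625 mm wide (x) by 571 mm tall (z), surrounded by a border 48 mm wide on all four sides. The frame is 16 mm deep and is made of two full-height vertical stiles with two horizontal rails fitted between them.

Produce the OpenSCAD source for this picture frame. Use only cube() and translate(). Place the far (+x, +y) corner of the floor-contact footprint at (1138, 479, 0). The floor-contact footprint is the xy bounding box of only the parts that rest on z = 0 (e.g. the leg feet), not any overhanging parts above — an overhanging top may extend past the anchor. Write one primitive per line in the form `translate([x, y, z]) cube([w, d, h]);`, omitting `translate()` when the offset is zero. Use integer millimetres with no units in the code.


translate([417, 463, 0]) cube([48, 16, 667]);
translate([1090, 463, 0]) cube([48, 16, 667]);
translate([465, 463, 0]) cube([625, 16, 48]);
translate([465, 463, 619]) cube([625, 16, 48]);


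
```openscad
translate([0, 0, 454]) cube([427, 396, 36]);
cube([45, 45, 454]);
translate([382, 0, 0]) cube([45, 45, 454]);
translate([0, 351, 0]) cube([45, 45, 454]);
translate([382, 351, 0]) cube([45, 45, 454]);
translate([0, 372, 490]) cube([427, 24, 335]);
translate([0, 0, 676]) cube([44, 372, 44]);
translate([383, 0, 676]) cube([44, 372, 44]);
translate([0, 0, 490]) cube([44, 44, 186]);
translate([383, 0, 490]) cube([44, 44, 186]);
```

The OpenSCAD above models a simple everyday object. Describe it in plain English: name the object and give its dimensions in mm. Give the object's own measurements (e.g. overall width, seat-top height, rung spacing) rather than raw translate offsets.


A chair. The seat is a 427×396×36 mm slab with its top at z = 490 mm, on four 45×45 mm corner legs (flush with the seat edges, standing on z = 0). A flat backrest 24 mm thick, 335 mm tall, spans the full seat width and rises from the seat top along its +y edge, rear face flush with the rear of the seat. Two armrests of 44×44 mm section run along each side from the seat's front edge to the front of the backrest, top faces 230 mm above the seat top and outer faces flush with the seat's x-edges; a 44×44 mm post under the front of each armrest stands on the seat at the front corner.


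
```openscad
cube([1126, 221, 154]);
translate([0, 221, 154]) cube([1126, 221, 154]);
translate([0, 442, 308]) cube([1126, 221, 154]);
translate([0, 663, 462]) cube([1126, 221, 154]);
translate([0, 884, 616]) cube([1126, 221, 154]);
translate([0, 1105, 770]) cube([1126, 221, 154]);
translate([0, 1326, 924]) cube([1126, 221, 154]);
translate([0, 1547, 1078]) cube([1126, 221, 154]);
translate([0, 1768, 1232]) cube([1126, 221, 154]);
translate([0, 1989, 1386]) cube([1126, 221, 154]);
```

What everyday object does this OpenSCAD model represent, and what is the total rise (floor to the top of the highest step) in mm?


A staircase. The total rise is 1540 mm.

10 identical blocks, each offset up and back from the previous — a staircase. Each step is 154 mm tall and there are 10 of them, so the total rise is 10 × 154 = 1540 mm.


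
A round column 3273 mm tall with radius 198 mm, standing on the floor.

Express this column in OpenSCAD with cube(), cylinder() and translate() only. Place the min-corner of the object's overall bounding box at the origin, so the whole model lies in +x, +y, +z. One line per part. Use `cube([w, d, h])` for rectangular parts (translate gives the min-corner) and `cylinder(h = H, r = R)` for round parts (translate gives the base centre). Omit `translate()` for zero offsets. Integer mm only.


translate([198, 198, 0]) cylinder(h = 3273, r = 198);


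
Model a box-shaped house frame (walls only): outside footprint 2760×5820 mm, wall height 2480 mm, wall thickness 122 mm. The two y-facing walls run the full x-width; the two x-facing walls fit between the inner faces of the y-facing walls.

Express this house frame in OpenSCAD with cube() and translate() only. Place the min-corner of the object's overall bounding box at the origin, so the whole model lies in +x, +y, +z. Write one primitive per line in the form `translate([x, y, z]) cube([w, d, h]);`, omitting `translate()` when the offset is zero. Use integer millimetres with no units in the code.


cube([2760, 122, 2480]);
translate([0, 5698, 0]) cube([2760, 122, 2480]);
translate([0, 122, 0]) cube([122, 5576, 2480]);
translate([2638, 122, 0]) cube([122, 5576, 2480]);


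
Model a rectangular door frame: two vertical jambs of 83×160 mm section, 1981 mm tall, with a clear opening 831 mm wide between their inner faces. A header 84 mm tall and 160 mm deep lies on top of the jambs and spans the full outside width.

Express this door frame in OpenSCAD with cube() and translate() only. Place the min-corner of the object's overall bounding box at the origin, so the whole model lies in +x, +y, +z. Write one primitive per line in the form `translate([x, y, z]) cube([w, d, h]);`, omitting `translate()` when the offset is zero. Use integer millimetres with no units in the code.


cube([83, 160, 1981]);
translate([914, 0, 0]) cube([83, 160, 1981]);
translate([0, 0, 1981]) cube([997, 160, 84]);


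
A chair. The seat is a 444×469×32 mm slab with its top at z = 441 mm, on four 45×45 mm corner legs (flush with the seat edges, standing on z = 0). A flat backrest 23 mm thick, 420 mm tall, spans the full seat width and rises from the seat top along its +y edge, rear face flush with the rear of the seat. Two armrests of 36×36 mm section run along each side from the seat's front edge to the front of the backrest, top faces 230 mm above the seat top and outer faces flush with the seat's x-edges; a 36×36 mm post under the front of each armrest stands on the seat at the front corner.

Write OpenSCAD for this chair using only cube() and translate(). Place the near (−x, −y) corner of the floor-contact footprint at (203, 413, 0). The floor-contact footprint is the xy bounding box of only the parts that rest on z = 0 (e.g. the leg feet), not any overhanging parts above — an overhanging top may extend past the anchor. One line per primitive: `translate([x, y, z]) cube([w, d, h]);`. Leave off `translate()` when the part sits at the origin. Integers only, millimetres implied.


translate([203, 413, 409]) cube([444, 469, 32]);
translate([203, 413, 0]) cube([45, 45, 409]);
translate([602, 413, 0]) cube([45, 45, 409]);
translate([203, 837, 0]) cube([45, 45, 409]);
translate([602, 837, 0]) cube([45, 45, 409]);
translate([203, 859, 441]) cube([444, 23, 420]);
translate([203, 413, 635]) cube([36, 446, 36]);
translate([611, 413, 635]) cube([36, 446, 36]);
translate([203, 413, 441]) cube([36, 36, 194]);
translate([611, 413, 441]) cube([36, 36, 194]);


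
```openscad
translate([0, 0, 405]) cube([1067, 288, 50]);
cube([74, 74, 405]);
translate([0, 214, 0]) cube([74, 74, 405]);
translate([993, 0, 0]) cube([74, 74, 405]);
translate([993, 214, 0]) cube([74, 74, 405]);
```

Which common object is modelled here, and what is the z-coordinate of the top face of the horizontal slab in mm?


A bench. The seat-top height is 455 mm.

A long slab on four corner posts — a bench. The slab sits at z = 405 with thickness 50, so the top is 405 + 50 = 455 mm.


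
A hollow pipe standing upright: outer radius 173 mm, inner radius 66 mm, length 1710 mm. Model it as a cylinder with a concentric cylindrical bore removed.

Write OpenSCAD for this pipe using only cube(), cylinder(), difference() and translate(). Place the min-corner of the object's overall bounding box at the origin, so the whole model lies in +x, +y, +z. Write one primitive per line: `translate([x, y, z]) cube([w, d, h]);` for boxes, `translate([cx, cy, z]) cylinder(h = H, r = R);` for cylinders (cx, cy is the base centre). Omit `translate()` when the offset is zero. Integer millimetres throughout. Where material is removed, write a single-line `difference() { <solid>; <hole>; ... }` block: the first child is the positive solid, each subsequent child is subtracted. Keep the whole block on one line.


difference() { translate([173, 173, 0]) cylinder(h = 1710, r = 173); translate([173, 173, 0]) cylinder(h = 1710, r = 66); }


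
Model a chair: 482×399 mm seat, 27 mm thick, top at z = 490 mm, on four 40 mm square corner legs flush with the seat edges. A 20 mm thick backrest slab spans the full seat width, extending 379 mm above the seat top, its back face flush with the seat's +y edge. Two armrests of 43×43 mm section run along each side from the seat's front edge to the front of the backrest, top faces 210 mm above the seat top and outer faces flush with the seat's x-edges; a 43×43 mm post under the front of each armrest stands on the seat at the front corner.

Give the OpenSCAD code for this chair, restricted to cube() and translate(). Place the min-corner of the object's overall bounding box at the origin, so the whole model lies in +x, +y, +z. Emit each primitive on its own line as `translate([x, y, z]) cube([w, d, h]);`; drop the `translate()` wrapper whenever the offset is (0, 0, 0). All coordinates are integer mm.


translate([0, 0, 463]) cube([482, 399, 27]);
cube([40, 40, 463]);
translate([442, 0, 0]) cube([40, 40, 463]);
translate([0, 359, 0]) cube([40, 40, 463]);
translate([442, 359, 0]) cube([40, 40, 463]);
translate([0, 379, 490]) cube([482, 20, 379]);
translate([0, 0, 657]) cube([43, 379, 43]);
translate([439, 0, 657]) cube([43, 379, 43]);
translate([0, 0, 490]) cube([43, 43, 167]);
translate([439, 0, 490]) cube([43, 43, 167]);


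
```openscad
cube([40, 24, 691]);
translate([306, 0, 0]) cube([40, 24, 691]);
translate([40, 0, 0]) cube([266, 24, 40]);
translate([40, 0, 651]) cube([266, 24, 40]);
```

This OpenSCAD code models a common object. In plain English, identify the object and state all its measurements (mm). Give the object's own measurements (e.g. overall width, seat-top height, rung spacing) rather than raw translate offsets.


A rectangular picture frame lying in the x–z plane (depth along y). The opening is 266 mm wide (x) by 611 mm tall (z), surrounded by a border 40 mm wide on all four sides. The frame is 24 mm deep and is made of two full-height vertical stiles with two horizontal rails fitted between them.


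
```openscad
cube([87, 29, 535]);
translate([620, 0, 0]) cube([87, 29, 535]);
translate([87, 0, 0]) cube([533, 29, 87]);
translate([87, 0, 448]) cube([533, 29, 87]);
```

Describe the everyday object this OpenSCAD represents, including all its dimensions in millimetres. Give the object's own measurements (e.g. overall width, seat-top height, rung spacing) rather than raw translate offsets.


A rectangular picture frame lying in the x–z plane (depth along y). The opening is 533 mm wide (x) by 361 mm tall (z), surrounded by a border 87 mm wide on all four sides. The frame is 29 mm deep and is made of two full-height vertical stiles with two horizontal rails fitted between them.


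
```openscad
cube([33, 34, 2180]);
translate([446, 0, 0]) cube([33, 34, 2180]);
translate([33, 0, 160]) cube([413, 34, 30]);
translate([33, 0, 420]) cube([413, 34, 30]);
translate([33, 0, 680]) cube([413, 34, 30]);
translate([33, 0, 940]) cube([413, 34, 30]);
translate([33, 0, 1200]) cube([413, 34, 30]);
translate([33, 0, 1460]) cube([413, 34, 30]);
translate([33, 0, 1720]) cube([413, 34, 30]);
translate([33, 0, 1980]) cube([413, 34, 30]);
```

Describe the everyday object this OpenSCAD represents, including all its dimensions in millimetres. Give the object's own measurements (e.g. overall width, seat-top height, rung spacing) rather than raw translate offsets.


A straight ladder. Two 33×34 mm vertical rails, 2180 mm tall, stand 479 mm apart (outside-to-outside) with their front faces coplanar on the −y side. 8 rungs, each 34 mm deep and 30 mm tall, span between the inner faces of the rails, front faces flush with the rails. The lowest rung's underside is at z = 160 mm and rungs are spaced 260 mm apart (underside to underside).


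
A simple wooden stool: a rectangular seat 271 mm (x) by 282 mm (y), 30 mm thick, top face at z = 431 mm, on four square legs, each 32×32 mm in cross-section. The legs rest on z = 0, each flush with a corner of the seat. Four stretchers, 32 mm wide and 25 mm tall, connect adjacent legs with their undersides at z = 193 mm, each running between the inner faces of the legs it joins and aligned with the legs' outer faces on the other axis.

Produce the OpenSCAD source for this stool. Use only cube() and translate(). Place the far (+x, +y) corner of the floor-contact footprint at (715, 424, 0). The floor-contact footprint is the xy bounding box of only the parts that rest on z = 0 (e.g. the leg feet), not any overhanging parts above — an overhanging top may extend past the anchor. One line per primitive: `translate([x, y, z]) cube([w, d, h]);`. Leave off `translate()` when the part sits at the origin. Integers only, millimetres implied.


translate([444, 142, 401]) cube([271, 282, 30]);
translate([444, 142, 0]) cube([32, 32, 401]);
translate([683, 142, 0]) cube([32, 32, 401]);
translate([444, 392, 0]) cube([32, 32, 401]);
translate([683, 392, 0]) cube([32, 32, 401]);
translate([476, 142, 193]) cube([207, 32, 25]);
translate([476, 392, 193]) cube([207, 32, 25]);
translate([444, 174, 193]) cube([32, 218, 25]);
translate([683, 174, 193]) cube([32, 218, 25]);


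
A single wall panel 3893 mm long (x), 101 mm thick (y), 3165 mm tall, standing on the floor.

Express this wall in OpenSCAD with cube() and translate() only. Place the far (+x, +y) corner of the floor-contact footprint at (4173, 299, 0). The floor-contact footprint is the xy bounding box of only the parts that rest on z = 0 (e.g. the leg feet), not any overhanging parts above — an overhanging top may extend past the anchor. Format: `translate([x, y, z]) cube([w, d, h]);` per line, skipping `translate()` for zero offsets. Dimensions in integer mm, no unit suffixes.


translate([280, 198, 0]) cube([3893, 101, 3165]);


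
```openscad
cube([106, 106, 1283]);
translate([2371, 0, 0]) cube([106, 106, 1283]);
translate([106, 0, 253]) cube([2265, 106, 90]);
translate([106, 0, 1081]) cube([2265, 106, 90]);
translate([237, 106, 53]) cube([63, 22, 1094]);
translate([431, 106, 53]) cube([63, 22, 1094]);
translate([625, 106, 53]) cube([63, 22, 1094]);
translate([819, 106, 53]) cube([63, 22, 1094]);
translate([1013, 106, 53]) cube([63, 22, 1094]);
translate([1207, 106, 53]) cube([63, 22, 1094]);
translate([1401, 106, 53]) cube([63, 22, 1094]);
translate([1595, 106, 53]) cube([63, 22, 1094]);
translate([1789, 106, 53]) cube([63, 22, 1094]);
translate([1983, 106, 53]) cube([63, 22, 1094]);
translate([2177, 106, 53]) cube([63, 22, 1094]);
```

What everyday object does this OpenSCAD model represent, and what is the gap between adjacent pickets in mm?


A fence section. The picket gap is 131 mm.

Two posts, two rails, 11 pickets — a fence section. Span 2265 mm holds 11 pickets of 63 mm with 12 equal gaps: ⌊(2265 − 11·63) / 12⌋ = 131 mm.


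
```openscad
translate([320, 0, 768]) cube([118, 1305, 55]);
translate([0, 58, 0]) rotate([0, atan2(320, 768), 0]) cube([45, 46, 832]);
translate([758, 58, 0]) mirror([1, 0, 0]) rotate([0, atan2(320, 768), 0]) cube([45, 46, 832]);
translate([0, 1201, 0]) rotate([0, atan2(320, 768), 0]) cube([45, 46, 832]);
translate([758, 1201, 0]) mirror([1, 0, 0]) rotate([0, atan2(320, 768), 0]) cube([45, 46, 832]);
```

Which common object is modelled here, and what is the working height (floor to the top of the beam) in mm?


A sawhorse. The overall height is 823 mm.

A beam across two mirrored pairs of raked legs — a sawhorse. The beam's underside is at z = 768 (matching the legs' vertical rise in atan2(320, 768)) and the beam is 55 mm tall, so its top is at 768 + 55 = 823 mm. The raked legs top out at the beam's underside, so that is the highest point.


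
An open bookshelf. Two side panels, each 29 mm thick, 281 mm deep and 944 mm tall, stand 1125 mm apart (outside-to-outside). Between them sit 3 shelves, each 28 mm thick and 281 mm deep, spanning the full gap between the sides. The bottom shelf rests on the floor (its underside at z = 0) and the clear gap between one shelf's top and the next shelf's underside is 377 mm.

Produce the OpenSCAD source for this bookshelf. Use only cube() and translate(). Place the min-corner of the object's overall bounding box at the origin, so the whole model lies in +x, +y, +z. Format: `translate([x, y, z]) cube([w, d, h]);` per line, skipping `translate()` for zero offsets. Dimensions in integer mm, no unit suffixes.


cube([29, 281, 944]);
translate([1096, 0, 0]) cube([29, 281, 944]);
translate([29, 0, 0]) cube([1067, 281, 28]);
translate([29, 0, 405]) cube([1067, 281, 28]);
translate([29, 0, 810]) cube([1067, 281, 28]);


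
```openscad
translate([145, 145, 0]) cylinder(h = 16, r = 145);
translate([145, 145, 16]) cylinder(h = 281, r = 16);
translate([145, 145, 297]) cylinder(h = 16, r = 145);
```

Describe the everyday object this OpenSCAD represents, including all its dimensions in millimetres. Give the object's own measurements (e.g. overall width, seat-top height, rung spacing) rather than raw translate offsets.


A spool: two coaxial disc flanges of radius 145 mm and thickness 16 mm, joined by a core cylinder of radius 16 mm and height 281 mm. The lower flange rests on z = 0 and the three cylinders share a vertical axis.


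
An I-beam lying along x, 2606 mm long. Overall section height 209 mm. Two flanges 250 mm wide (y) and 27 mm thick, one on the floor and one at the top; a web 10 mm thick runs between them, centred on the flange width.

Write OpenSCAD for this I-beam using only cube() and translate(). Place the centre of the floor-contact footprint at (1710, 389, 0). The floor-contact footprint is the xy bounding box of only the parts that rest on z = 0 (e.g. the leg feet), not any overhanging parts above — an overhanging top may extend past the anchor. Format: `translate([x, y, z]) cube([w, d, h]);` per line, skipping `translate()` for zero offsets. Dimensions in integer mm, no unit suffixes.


translate([407, 264, 0]) cube([2606, 250, 27]);
translate([407, 384, 27]) cube([2606, 10, 155]);
translate([407, 264, 182]) cube([2606, 250, 27]);


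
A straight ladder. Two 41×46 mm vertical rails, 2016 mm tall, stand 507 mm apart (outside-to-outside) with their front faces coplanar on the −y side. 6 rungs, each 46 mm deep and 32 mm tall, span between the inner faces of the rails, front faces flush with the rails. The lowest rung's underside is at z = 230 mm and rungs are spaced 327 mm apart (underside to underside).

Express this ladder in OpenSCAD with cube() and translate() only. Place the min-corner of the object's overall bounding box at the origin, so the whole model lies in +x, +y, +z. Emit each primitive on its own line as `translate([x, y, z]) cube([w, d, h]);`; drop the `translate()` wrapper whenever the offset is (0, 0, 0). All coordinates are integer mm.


cube([41, 46, 2016]);
translate([466, 0, 0]) cube([41, 46, 2016]);
translate([41, 0, 230]) cube([425, 46, 32]);
translate([41, 0, 557]) cube([425, 46, 32]);
translate([41, 0, 884]) cube([425, 46, 32]);
translate([41, 0, 1211]) cube([425, 46, 32]);
translate([41, 0, 1538]) cube([425, 46, 32]);
translate([41, 0, 1865]) cube([425, 46, 32]);


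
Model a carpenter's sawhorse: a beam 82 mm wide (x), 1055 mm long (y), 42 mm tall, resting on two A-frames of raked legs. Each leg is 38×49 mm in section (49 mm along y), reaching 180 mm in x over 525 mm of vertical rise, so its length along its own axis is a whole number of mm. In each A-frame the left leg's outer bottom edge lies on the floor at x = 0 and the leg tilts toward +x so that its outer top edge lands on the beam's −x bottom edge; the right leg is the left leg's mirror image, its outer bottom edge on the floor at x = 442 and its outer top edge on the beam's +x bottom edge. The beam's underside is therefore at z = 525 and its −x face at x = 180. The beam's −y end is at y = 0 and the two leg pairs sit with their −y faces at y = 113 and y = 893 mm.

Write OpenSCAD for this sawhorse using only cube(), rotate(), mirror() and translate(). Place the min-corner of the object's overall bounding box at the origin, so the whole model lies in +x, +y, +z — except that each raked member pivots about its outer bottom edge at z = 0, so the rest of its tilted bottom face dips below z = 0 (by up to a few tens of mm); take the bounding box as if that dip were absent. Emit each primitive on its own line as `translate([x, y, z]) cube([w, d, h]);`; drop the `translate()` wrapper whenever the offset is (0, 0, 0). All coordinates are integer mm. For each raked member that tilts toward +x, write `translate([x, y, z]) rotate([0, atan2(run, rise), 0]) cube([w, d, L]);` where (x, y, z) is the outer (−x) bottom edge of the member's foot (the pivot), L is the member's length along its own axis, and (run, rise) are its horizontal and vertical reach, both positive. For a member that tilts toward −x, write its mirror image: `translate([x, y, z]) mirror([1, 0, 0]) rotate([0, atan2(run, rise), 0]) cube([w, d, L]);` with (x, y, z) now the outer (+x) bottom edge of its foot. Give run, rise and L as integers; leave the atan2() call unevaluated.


translate([180, 0, 525]) cube([82, 1055, 42]);
translate([0, 113, 0]) rotate([0, atan2(180, 525), 0]) cube([38, 49, 555]);
translate([442, 113, 0]) mirror([1, 0, 0]) rotate([0, atan2(180, 525), 0]) cube([38, 49, 555]);
translate([0, 893, 0]) rotate([0, atan2(180, 525), 0]) cube([38, 49, 555]);
translate([442, 893, 0]) mirror([1, 0, 0]) rotate([0, atan2(180, 525), 0]) cube([38, 49, 555]);


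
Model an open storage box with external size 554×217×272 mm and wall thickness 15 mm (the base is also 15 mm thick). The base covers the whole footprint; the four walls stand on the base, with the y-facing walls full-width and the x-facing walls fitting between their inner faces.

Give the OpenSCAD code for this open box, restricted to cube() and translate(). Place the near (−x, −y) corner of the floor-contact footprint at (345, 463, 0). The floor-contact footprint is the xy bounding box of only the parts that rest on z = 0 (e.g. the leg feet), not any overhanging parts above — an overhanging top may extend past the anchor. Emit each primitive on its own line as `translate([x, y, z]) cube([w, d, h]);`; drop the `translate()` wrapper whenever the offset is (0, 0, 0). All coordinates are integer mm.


translate([345, 463, 0]) cube([554, 217, 15]);
translate([345, 463, 15]) cube([554, 15, 257]);
translate([345, 665, 15]) cube([554, 15, 257]);
translate([345, 478, 15]) cube([15, 187, 257]);
translate([884, 478, 15]) cube([15, 187, 257]);


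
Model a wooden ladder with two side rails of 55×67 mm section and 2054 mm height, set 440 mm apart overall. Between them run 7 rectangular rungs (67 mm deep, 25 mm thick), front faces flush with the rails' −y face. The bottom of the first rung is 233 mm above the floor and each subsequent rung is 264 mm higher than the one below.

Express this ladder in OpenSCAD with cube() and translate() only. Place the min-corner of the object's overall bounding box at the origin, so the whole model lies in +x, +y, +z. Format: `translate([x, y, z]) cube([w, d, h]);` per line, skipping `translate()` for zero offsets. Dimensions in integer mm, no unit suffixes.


cube([55, 67, 2054]);
translate([385, 0, 0]) cube([55, 67, 2054]);
translate([55, 0, 233]) cube([330, 67, 25]);
translate([55, 0, 497]) cube([330, 67, 25]);
translate([55, 0, 761]) cube([330, 67, 25]);
translate([55, 0, 1025]) cube([330, 67, 25]);
translate([55, 0, 1289]) cube([330, 67, 25]);
translate([55, 0, 1553]) cube([330, 67, 25]);
translate([55, 0, 1817]) cube([330, 67, 25]);


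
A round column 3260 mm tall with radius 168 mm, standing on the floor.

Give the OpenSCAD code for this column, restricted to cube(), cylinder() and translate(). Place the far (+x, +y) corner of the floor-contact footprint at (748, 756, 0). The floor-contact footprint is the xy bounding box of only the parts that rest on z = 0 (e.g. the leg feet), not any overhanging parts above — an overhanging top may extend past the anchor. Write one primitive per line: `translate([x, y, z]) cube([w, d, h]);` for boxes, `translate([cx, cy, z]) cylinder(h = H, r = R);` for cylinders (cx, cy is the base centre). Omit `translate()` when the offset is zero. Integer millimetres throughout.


translate([580, 588, 0]) cylinder(h = 3260, r = 168);


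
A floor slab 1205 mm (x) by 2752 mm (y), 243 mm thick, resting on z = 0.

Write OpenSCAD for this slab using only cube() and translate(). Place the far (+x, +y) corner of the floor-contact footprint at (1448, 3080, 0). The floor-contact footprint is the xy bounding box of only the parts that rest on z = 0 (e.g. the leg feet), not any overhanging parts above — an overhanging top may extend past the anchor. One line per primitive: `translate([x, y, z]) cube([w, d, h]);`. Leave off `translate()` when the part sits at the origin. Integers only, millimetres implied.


translate([243, 328, 0]) cube([1205, 2752, 243]);


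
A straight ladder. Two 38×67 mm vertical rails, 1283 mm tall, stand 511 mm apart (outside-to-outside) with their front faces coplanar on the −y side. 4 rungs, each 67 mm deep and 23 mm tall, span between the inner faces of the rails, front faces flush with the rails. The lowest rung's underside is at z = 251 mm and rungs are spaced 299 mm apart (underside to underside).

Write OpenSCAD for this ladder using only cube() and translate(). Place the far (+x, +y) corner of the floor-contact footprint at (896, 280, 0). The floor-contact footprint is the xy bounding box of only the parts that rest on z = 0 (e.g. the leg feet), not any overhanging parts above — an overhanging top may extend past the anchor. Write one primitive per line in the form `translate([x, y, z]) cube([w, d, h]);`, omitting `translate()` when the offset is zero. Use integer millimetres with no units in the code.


translate([385, 213, 0]) cube([38, 67, 1283]);
translate([858, 213, 0]) cube([38, 67, 1283]);
translate([423, 213, 251]) cube([435, 67, 23]);
translate([423, 213, 550]) cube([435, 67, 23]);
translate([423, 213, 849]) cube([435, 67, 23]);
translate([423, 213, 1148]) cube([435, 67, 23]);


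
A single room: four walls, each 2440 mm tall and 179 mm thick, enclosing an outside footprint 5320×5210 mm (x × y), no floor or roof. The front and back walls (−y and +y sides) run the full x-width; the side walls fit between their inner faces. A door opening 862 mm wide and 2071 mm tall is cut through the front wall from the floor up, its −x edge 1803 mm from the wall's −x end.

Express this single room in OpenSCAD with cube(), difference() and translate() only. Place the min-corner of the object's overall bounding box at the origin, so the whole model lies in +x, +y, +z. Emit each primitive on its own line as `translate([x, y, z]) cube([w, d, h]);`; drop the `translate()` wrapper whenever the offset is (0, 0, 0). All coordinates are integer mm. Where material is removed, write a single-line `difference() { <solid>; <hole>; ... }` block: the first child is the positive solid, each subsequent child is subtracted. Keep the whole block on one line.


difference() { cube([5320, 179, 2440]); translate([1803, 0, 0]) cube([862, 179, 2071]); }
translate([0, 5031, 0]) cube([5320, 179, 2440]);
translate([0, 179, 0]) cube([179, 4852, 2440]);
translate([5141, 179, 0]) cube([179, 4852, 2440]);


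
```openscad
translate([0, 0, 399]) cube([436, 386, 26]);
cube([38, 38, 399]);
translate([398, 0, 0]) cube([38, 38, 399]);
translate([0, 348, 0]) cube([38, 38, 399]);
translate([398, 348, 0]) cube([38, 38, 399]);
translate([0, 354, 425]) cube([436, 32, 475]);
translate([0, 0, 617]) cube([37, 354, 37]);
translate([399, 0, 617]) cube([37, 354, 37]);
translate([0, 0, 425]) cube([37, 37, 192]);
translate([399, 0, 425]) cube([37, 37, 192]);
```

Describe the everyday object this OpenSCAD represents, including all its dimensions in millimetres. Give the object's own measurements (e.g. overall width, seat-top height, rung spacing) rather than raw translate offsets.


A chair. The seat is a 436×386×26 mm slab with its top at z = 425 mm, on four 38×38 mm corner legs (flush with the seat edges, standing on z = 0). A flat backrest 32 mm thick, 475 mm tall, spans the full seat width and rises from the seat top along its +y edge, rear face flush with the rear of the seat. Two armrests of 37×37 mm section run along each side from the seat's front edge to the front of the backrest, top faces 229 mm above the seat top and outer faces flush with the seat's x-edges; a 37×37 mm post under the front of each armrest stands on the seat at the front corner.


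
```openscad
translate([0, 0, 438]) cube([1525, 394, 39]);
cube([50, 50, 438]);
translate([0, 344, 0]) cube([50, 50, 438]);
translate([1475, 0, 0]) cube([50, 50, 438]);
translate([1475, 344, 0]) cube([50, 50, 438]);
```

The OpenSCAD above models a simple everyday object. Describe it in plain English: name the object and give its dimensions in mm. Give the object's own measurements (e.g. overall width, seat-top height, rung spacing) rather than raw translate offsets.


A long wooden bench with a 1525 mm (x) × 394 mm (y) seat, 39 mm thick, its top surface 477 mm above the floor. Four 50 mm square legs at the seat corners, flush with the edges, run from z = 0 to the seat underside.


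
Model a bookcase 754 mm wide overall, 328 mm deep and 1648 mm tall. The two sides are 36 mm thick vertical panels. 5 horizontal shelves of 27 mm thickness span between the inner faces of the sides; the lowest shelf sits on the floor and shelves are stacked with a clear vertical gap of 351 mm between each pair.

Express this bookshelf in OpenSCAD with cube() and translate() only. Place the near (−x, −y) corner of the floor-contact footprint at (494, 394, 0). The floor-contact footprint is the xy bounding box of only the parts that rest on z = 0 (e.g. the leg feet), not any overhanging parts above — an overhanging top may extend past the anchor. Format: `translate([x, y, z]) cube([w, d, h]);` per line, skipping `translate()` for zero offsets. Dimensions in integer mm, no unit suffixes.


translate([494, 394, 0]) cube([36, 328, 1648]);
translate([1212, 394, 0]) cube([36, 328, 1648]);
translate([530, 394, 0]) cube([682, 328, 27]);
translate([530, 394, 378]) cube([682, 328, 27]);
translate([530, 394, 756]) cube([682, 328, 27]);
translate([530, 394, 1134]) cube([682, 328, 27]);
translate([530, 394, 1512]) cube([682, 328, 27]);


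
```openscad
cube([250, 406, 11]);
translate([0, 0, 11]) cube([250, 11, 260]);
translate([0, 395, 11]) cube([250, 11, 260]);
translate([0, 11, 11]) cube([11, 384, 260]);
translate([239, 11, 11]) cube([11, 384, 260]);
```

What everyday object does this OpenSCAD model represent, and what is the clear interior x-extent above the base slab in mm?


An open box. The internal width is 228 mm.

A 250×406 base slab with four walls standing on it — an open box. The base is 250 mm wide and the walls are 11 mm thick, so the internal width is 250 − 2 × 11 = 228 mm.


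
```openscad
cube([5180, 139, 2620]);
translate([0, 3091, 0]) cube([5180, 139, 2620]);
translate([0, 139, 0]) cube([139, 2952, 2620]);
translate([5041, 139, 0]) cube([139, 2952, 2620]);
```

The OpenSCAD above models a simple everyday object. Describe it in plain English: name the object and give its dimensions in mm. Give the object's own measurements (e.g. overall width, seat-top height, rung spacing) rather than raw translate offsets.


The wall frame of a small rectangular building: four walls, each 2620 mm tall and 139 mm thick, enclosing a footprint 5180 mm (x) by 3230 mm (y) outside-to-outside, with no floor or roof. The front and back walls (the −y and +y sides) span the full width; the two side walls fit between them.
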